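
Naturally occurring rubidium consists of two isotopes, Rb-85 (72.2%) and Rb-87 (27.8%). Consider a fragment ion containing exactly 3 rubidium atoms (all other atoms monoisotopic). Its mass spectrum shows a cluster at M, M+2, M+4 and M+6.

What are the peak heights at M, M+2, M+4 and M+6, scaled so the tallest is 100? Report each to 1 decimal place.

Each Rb atom is independently Rb-85 (p = 0.722) or Rb-87 (q = 0.278); the cluster is the binomial expansion (p + q)^3.
P(M) = 0.722^3 = 0.376367
P(M+2) = 3 × 0.722^2 × 0.278^1 = 0.434751
P(M+4) = 3 × 0.722^1 × 0.278^2 = 0.167397
P(M+6) = 0.278^3 = 0.021485
The M+2 peak is largest (0.434751); scaling to 100 gives 86.6 : 100.0 : 38.5 : 4.9.

86.6 : 100.0 : 38.5 : 4.9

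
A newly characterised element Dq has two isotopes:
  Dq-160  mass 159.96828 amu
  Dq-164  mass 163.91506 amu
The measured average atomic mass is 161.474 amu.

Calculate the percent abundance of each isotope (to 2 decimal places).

Dq-160: 61.85%, Dq-164: 38.15%

With x = fraction of Dq-160 (so Dq-164 is 1 − x):
159.96828·x + 163.91506·(1 − x) = 161.474
(159.96828 − 163.91506)·x = 161.474 − 163.91506
x = -2.44106 / -3.94678 = 0.61849 → 61.85% Dq-160, 38.15% Dq-164.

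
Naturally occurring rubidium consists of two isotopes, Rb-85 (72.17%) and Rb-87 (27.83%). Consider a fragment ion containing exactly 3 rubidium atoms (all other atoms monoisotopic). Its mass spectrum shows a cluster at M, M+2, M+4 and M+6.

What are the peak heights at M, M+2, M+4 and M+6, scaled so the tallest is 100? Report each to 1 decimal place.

86.4 : 100.0 : 38.6 : 5.0

The 3 Rb atoms are independent, so intensities follow the terms of (0.7217 + 0.2783)^3.
P(M) = 0.7217^3 = 0.375898
P(M+2) = 3 × 0.7217^2 × 0.2783^1 = 0.434858
P(M+4) = 3 × 0.7217^1 × 0.2783^2 = 0.167689
P(M+6) = 0.2783^3 = 0.021555
The M+2 peak is largest (0.434858); scaling to 100 gives 86.4 : 100.0 : 38.6 : 5.0.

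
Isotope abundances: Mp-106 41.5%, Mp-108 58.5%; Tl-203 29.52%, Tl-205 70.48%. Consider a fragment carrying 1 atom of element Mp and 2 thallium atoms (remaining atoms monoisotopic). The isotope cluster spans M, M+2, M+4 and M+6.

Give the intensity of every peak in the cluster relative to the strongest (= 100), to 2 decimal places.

8.04 : 49.75 : 100.00 : 64.64

Element Mp pattern (n=1): 0.4150 : 0.5850
Thallium pattern (n=2): 0.08714304 : 0.41611392 : 0.49674304
Convolve the two distributions (both contribute in 2-u steps):
  M: 0.4150×0.08714304 = 0.036164
  M+2: 0.4150×0.41611392 + 0.5850×0.08714304 = 0.223666
  M+4: 0.4150×0.49674304 + 0.5850×0.41611392 = 0.449575
  M+6: 0.5850×0.49674304 = 0.290595
Scale to base peak (0.449575) = 100: 8.04 : 49.75 : 100.00 : 64.64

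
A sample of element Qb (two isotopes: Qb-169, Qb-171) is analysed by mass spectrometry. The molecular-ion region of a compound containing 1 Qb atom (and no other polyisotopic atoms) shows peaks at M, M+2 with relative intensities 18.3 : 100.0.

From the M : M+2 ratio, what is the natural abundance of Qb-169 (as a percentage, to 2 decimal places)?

15.47%

Write p for the Qb-169 fraction. I(M+2)/I(M) = [C(1,1)·p^0·(1−p)] / p^1 = 1·(1−p)/p = 100.0/18.3 = 5.4645
(1−p)/p = 5.4645/1 = 5.4645  ⇒  p = 1/(1 + 5.4645) = 0.1547
Qb-169: 15.47%, Qb-171: 84.53%.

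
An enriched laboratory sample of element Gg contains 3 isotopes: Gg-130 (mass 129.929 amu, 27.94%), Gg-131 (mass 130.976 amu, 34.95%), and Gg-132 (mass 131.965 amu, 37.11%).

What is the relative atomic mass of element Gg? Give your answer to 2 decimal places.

131.05 amu

Weight each isotope mass by its fractional abundance: 0.2794 × 129.929 + 0.3495 × 130.976 + 0.3711 × 131.965
= 36.3022 + 45.7761 + 48.9722 = 131.0505 amu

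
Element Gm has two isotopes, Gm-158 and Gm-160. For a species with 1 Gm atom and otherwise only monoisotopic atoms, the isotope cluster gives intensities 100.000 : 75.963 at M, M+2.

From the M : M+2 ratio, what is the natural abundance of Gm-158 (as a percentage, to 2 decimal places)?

Write p for the Gm-158 fraction. I(M+2)/I(M) = [C(1,1)·p^0·(1−p)] / p^1 = 1·(1−p)/p = 75.963/100.000 = 0.7596
(1−p)/p = 0.7596/1 = 0.7596  ⇒  p = 1/(1 + 0.7596) = 0.5683
Gm-158: 56.83%, Gm-160: 43.17%.

56.83%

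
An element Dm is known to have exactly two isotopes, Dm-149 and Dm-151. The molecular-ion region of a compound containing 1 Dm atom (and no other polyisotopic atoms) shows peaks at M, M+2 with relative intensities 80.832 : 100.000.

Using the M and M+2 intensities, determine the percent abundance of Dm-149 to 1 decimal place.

If p is the fraction of Dm that is Dm-149, then I(M+2)/I(M) = [C(1,1)·p^0·(1−p)] / p^1 = 1·(1−p)/p = 100.000/80.832 = 1.2371
(1−p)/p = 1.2371/1 = 1.2371  ⇒  p = 1/(1 + 1.2371) = 0.4470
Dm-149: 44.7%, Dm-151: 55.3%.

44.7%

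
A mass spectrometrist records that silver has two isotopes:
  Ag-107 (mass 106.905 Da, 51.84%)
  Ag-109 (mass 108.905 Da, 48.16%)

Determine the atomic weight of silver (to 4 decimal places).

107.8682 Da

Ar = Σ fᵢ·mᵢ = 0.5184 × 106.905 + 0.4816 × 108.905
= 55.41955 + 52.44865 = 107.86820 Da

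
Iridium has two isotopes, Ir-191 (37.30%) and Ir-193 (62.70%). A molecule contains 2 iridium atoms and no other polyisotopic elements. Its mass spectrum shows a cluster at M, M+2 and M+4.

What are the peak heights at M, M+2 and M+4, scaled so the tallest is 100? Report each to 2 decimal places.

29.74 : 100.00 : 84.05

Each Ir atom is independently Ir-191 (p = 0.3730) or Ir-193 (q = 0.6270); the cluster is the binomial expansion (p + q)^2.
P(M) = 0.3730^2 = 0.139129
P(M+2) = 2 × 0.3730^1 × 0.6270^1 = 0.467742
P(M+4) = 0.6270^2 = 0.393129
The M+2 peak is largest (0.467742); scaling to 100 gives 29.74 : 100.00 : 84.05.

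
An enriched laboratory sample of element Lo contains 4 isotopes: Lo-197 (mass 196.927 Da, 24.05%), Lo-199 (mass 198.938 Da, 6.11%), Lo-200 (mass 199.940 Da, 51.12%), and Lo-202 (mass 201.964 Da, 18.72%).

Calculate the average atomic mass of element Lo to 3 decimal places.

199.533 Da

Average mass = Σ (abundance × isotope mass) = 0.2405 × 196.927 + 0.0611 × 198.938 + 0.5112 × 199.940 + 0.1872 × 201.964
= 47.3609 + 12.1551 + 102.2093 + 37.8077 = 199.5330 Da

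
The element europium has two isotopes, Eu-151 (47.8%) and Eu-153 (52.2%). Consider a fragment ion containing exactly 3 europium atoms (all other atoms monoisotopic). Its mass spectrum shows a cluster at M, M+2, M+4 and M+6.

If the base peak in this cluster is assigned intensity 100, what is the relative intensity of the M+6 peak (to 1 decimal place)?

(0.478 + 0.522)^3 gives M 0.1092, M+2 0.3578, M+4 0.3907, M+6 0.1422; the largest is M+4.
P(M+4) = C(3,2) × 0.478^1 × 0.522^2 = 3 × 0.4780 × 0.272484 = 0.390742 (base)
P(M+6) = C(3,3) × 0.478^0 × 0.522^3 = 1 × 1.0000 × 0.14223665 = 0.142237
Relative intensity = 0.142237 / 0.390742 × 100 = 36.4

36.4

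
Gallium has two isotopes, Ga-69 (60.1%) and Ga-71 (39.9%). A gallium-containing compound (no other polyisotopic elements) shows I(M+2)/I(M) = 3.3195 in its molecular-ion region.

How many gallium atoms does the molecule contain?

For n independent Ga atoms, I(M+2)/I(M) = n · (abundance Ga-71) / (abundance Ga-69) = n · 0.399/0.601.
n = 3.3195 × 0.601/0.399 = 5.00 ≈ 5

5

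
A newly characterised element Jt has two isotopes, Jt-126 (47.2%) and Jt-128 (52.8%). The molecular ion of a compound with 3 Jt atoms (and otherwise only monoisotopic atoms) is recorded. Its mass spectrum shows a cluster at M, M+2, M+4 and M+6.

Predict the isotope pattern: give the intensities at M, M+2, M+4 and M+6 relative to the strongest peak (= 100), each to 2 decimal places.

26.64 : 89.39 : 100.00 : 37.29

Expanding (0.472 + 0.528)^3:
P(M) = 0.472^3 = 0.105154
P(M+2) = 3 × 0.472^2 × 0.528^1 = 0.352890
P(M+4) = 3 × 0.472^1 × 0.528^2 = 0.394758
P(M+6) = 0.528^3 = 0.147198
The M+4 peak is largest (0.394758); scaling to 100 gives 26.64 : 89.39 : 100.00 : 37.29.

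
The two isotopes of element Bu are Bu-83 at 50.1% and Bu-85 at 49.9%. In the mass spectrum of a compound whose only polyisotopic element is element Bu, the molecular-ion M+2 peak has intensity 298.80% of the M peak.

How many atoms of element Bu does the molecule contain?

The M+2/M ratio from n Bu atoms is n · q/p = n · 0.499/0.501.
n = 2.9880 × 0.501/0.499 = 3.00 ≈ 3

3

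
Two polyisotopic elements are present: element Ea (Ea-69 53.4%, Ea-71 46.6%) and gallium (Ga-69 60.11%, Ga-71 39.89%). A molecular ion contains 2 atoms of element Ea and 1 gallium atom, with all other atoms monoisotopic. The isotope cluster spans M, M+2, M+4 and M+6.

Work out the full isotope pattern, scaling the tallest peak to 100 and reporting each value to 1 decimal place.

Element Ea pattern (n=2): 0.285156 : 0.497688 : 0.217156
Gallium pattern (n=1): 0.6011 : 0.3989
Convolve the two distributions (both contribute in 2-u steps):
  M: 0.285156×0.6011 = 0.171407
  M+2: 0.285156×0.3989 + 0.497688×0.6011 = 0.412909
  M+4: 0.497688×0.3989 + 0.217156×0.6011 = 0.329060
  M+6: 0.217156×0.3989 = 0.086624
Scale to base peak (0.412909) = 100: 41.5 : 100.0 : 79.7 : 21.0

41.5 : 100.0 : 79.7 : 21.0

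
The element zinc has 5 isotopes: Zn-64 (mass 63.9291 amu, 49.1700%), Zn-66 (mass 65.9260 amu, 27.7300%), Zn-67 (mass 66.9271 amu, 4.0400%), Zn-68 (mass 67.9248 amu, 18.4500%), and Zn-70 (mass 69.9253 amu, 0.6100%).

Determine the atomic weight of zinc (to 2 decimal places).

65.38 amu

Average mass = Σ (abundance × isotope mass) = 0.491700 × 63.9291 + 0.277300 × 65.9260 + 0.040400 × 66.9271 + 0.184500 × 67.9248 + 0.006100 × 69.9253
= 31.43394 + 18.28128 + 2.70385 + 12.53213 + 0.42654 = 65.37774 amu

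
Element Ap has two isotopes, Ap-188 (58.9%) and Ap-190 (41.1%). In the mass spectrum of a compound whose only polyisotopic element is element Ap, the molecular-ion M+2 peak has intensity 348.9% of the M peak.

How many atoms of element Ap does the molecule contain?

5

For n independent Ap atoms, I(M+2)/I(M) = n · (abundance Ap-190) / (abundance Ap-188) = n · 0.411/0.589.
n = 3.489 × 0.589/0.411 = 5.00 ≈ 5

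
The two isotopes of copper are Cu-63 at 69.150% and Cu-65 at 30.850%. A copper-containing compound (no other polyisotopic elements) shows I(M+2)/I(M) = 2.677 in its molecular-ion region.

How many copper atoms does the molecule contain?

6

The M+2/M ratio from n Cu atoms is n · q/p = n · 0.30850/0.69150.
n = 2.677 × 0.69150/0.30850 = 6.00 ≈ 6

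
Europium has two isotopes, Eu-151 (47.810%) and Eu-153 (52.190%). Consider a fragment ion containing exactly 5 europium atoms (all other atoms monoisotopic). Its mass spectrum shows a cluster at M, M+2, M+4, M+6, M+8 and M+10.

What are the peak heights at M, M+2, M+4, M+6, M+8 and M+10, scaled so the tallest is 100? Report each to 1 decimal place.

7.7 : 42.0 : 91.6 : 100.0 : 54.6 : 11.9

The 5 Eu atoms are independent, so intensities follow the terms of (0.47810 + 0.52190)^5.
P(M) = 0.47810^5 = 0.024980
P(M+2) = 5 × 0.47810^4 × 0.52190^1 = 0.136343
P(M+4) = 10 × 0.47810^3 × 0.52190^2 = 0.297667
P(M+6) = 10 × 0.47810^2 × 0.52190^3 = 0.324937
P(M+8) = 5 × 0.47810^1 × 0.52190^4 = 0.177353
P(M+10) = 0.52190^5 = 0.038720
The M+6 peak is largest (0.324937); scaling to 100 gives 7.7 : 42.0 : 91.6 : 100.0 : 54.6 : 11.9.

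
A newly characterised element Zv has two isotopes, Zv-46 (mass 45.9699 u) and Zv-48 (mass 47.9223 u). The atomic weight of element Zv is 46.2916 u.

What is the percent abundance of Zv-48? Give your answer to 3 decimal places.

16.477%

Writing the weighted mean with unknown fraction x of Zv-46:
45.9699·x + 47.9223·(1 − x) = 46.2916
(45.9699 − 47.9223)·x = 46.2916 − 47.9223
x = -1.6307 / -1.9524 = 0.83523 → 83.523% Zv-46, 16.477% Zv-48.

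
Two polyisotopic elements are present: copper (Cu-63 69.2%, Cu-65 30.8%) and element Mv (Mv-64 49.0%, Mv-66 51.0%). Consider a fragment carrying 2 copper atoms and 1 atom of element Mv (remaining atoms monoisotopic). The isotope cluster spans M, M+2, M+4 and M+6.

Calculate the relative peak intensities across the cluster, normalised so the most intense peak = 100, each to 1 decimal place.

51.8 : 100.0 : 58.2 : 10.7

Copper pattern (n=2): 0.478864 : 0.426272 : 0.094864
Element Mv pattern (n=1): 0.4900 : 0.5100
Convolve the two distributions (both contribute in 2-u steps):
  M: 0.478864×0.4900 = 0.234643
  M+2: 0.478864×0.5100 + 0.426272×0.4900 = 0.453094
  M+4: 0.426272×0.5100 + 0.094864×0.4900 = 0.263882
  M+6: 0.094864×0.5100 = 0.048381
Scale to base peak (0.453094) = 100: 51.8 : 100.0 : 58.2 : 10.7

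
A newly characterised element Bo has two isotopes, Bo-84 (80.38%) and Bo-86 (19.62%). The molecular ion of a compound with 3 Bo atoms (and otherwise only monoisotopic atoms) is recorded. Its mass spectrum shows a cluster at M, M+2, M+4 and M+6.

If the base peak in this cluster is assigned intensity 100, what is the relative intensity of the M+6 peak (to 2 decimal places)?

1.45

Binomial terms of (0.8038 + 0.1962)^3: M 0.5193, M+2 0.3803, M+4 0.0928, M+6 0.0076 → M is the base peak.
P(M) = C(3,0) × 0.8038^3 × 0.1962^0 = 1 × 0.51933071 × 1.0000 = 0.519331 (base)
P(M+6) = C(3,3) × 0.8038^0 × 0.1962^3 = 1 × 1.0000 × 0.00755261 = 0.007553
Relative intensity = 0.007553 / 0.519331 × 100 = 1.45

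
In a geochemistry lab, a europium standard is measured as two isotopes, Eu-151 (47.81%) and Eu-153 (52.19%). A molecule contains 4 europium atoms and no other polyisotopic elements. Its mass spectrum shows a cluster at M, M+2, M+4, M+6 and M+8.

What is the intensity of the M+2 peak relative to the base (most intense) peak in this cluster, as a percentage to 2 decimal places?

61.07%

Term probabilities: M 0.0522, M+2 0.2281, M+4 0.3736, M+6 0.2719, M+8 0.0742. Base peak = M+4.
P(M+4) = C(4,2) × 0.4781^2 × 0.5219^2 = 6 × 0.22857961 × 0.27237961 = 0.373563 (base)
P(M+2) = C(4,1) × 0.4781^3 × 0.5219^1 = 4 × 0.10928391 × 0.5219 = 0.228141
Relative intensity = 0.228141 / 0.373563 × 100 = 61.07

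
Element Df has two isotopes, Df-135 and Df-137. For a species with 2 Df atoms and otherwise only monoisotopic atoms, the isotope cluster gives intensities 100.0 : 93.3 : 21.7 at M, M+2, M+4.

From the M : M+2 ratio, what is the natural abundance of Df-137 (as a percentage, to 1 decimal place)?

31.8%

Let p = fractional abundance of Df-135. I(M+2)/I(M) = [C(2,1)·p^1·(1−p)] / p^2 = 2·(1−p)/p = 93.3/100.0 = 0.9330
(1−p)/p = 0.9330/2 = 0.4665  ⇒  p = 1/(1 + 0.4665) = 0.6819
Df-135: 68.2%, Df-137: 31.8%.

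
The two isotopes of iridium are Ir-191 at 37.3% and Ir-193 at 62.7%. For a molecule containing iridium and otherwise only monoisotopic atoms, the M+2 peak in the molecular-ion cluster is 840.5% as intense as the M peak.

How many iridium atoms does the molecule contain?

5

The M+2/M ratio from n Ir atoms is n · q/p = n · 0.627/0.373.
n = 8.405 × 0.373/0.627 = 5.00 ≈ 5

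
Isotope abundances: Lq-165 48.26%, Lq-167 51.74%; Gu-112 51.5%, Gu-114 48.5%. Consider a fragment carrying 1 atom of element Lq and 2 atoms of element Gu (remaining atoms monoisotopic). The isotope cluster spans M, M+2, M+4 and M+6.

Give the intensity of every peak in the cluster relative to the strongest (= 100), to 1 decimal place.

33.8 : 100.0 : 98.3 : 32.2

Element Lq pattern (n=1): 0.4826 : 0.5174
Element Gu pattern (n=2): 0.265225 : 0.49955 : 0.235225
Convolve the two distributions (both contribute in 2-u steps):
  M: 0.4826×0.265225 = 0.127998
  M+2: 0.4826×0.49955 + 0.5174×0.265225 = 0.378310
  M+4: 0.4826×0.235225 + 0.5174×0.49955 = 0.371987
  M+6: 0.5174×0.235225 = 0.121705
Scale to base peak (0.378310) = 100: 33.8 : 100.0 : 98.3 : 32.2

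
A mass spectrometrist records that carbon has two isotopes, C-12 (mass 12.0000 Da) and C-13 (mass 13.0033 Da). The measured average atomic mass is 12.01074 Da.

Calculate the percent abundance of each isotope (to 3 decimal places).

C-12: 98.930%, C-13: 1.070%

Writing the weighted mean with unknown fraction x of C-12:
12.0000·x + 13.0033·(1 − x) = 12.01074
(12.0000 − 13.0033)·x = 12.01074 − 13.0033
x = -0.99256 / -1.0033 = 0.98930 → 98.930% C-12, 1.070% C-13.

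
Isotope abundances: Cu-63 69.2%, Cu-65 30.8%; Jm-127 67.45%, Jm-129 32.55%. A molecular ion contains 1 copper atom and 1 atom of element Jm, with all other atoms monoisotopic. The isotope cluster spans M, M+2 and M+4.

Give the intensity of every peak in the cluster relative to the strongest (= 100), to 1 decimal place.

Copper pattern (n=1): 0.6920 : 0.3080
Element Jm pattern (n=1): 0.6745 : 0.3255
Convolve the two distributions (both contribute in 2-u steps):
  M: 0.6920×0.6745 = 0.466754
  M+2: 0.6920×0.3255 + 0.3080×0.6745 = 0.432992
  M+4: 0.3080×0.3255 = 0.100254
Scale to base peak (0.466754) = 100: 100.0 : 92.8 : 21.5

100.0 : 92.8 : 21.5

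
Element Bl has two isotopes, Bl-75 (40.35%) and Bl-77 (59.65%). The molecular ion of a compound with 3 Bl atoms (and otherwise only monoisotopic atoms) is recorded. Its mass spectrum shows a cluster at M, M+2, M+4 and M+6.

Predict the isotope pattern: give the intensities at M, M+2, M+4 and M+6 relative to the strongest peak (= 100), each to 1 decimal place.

Expanding (0.4035 + 0.5965)^3:
P(M) = 0.4035^3 = 0.065695
P(M+2) = 3 × 0.4035^2 × 0.5965^1 = 0.291353
P(M+4) = 3 × 0.4035^1 × 0.5965^2 = 0.430711
P(M+6) = 0.5965^3 = 0.212242
The M+4 peak is largest (0.430711); scaling to 100 gives 15.3 : 67.6 : 100.0 : 49.3.

15.3 : 67.6 : 100.0 : 49.3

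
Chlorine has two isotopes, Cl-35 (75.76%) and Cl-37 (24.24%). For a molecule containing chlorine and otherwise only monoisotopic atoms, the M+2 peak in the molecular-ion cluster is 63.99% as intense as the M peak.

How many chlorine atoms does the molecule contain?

2

The M+2/M ratio from n Cl atoms is n · q/p = n · 0.2424/0.7576.
n = 0.6399 × 0.7576/0.2424 = 2.00 ≈ 2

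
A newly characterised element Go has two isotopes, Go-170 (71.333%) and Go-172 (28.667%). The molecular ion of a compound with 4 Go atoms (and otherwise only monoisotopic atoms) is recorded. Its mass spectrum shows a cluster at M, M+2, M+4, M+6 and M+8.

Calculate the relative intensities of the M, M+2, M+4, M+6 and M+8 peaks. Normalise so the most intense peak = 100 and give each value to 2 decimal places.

62.21 : 100.00 : 60.28 : 16.15 : 1.62

The 4 Go atoms are independent, so intensities follow the terms of (0.71333 + 0.28667)^4.
P(M) = 0.71333^4 = 0.258918
P(M+2) = 4 × 0.71333^3 × 0.28667^1 = 0.416211
P(M+4) = 6 × 0.71333^2 × 0.28667^2 = 0.250898
P(M+6) = 4 × 0.71333^1 × 0.28667^3 = 0.067220
P(M+8) = 0.28667^4 = 0.006754
The M+2 peak is largest (0.416211); scaling to 100 gives 62.21 : 100.00 : 60.28 : 16.15 : 1.62.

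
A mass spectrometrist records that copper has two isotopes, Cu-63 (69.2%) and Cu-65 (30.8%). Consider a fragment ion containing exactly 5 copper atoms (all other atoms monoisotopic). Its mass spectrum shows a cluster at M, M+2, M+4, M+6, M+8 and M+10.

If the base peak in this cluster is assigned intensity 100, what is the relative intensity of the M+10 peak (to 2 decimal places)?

Binomial terms of (0.692 + 0.308)^5: M 0.1587, M+2 0.3531, M+4 0.3144, M+6 0.1399, M+8 0.0311, M+10 0.0028 → M+2 is the base peak.
P(M+2) = C(5,1) × 0.692^4 × 0.308^1 = 5 × 0.22931073 × 0.3080 = 0.353139 (base)
P(M+10) = C(5,5) × 0.692^0 × 0.308^5 = 1 × 1.0000 × 0.00277175 = 0.002772
Relative intensity = 0.002772 / 0.353139 × 100 = 0.78

0.78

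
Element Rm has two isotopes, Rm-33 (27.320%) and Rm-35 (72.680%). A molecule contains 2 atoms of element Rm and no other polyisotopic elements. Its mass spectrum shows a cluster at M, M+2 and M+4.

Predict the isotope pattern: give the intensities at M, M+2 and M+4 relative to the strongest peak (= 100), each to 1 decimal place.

Expanding (0.27320 + 0.72680)^2:
P(M) = 0.27320^2 = 0.074638
P(M+2) = 2 × 0.27320^1 × 0.72680^1 = 0.397124
P(M+4) = 0.72680^2 = 0.528238
The M+4 peak is largest (0.528238); scaling to 100 gives 14.1 : 75.2 : 100.0.

14.1 : 75.2 : 100.0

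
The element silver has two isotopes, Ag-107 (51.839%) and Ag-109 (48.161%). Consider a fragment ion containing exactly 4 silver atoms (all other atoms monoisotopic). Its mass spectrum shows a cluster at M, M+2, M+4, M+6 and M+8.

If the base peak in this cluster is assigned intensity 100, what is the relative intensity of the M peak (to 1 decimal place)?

(0.51839 + 0.48161)^4 gives M 0.0722, M+2 0.2684, M+4 0.3740, M+6 0.2316, M+8 0.0538; the largest is M+4.
P(M+4) = C(4,2) × 0.51839^2 × 0.48161^2 = 6 × 0.26872819 × 0.23194819 = 0.373986 (base)
P(M) = C(4,0) × 0.51839^4 × 0.48161^0 = 1 × 0.07221484 × 1.0000 = 0.072215
Relative intensity = 0.072215 / 0.373986 × 100 = 19.3

19.3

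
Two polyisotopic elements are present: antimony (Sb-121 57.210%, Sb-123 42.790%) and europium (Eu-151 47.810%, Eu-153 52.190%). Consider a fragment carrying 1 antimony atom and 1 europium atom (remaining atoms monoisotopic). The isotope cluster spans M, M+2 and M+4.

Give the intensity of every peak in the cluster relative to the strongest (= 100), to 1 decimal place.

54.4 : 100.0 : 44.4

Antimony pattern (n=1): 0.5721 : 0.4279
Europium pattern (n=1): 0.4781 : 0.5219
Convolve the two distributions (both contribute in 2-u steps):
  M: 0.5721×0.4781 = 0.273521
  M+2: 0.5721×0.5219 + 0.4279×0.4781 = 0.503158
  M+4: 0.4279×0.5219 = 0.223321
Scale to base peak (0.503158) = 100: 54.4 : 100.0 : 44.4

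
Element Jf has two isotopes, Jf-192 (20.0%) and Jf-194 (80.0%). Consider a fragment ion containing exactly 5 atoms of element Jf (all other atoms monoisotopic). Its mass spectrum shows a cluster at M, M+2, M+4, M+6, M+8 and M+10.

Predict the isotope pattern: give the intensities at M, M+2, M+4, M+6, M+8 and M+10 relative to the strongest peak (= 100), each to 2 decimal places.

Expanding (0.200 + 0.800)^5:
P(M) = 0.200^5 = 0.000320
P(M+2) = 5 × 0.200^4 × 0.800^1 = 0.006400
P(M+4) = 10 × 0.200^3 × 0.800^2 = 0.051200
P(M+6) = 10 × 0.200^2 × 0.800^3 = 0.204800
P(M+8) = 5 × 0.200^1 × 0.800^4 = 0.409600
P(M+10) = 0.800^5 = 0.327680
The M+8 peak is largest (0.409600); scaling to 100 gives 0.08 : 1.56 : 12.50 : 50.00 : 100.00 : 80.00.

0.08 : 1.56 : 12.50 : 50.00 : 100.00 : 80.00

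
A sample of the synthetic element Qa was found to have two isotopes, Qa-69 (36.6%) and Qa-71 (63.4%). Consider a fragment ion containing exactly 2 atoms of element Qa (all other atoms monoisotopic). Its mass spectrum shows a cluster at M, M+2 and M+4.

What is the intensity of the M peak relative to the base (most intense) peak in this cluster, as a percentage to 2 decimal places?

28.86%

Binomial terms of (0.366 + 0.634)^2: M 0.1340, M+2 0.4641, M+4 0.4020 → M+2 is the base peak.
P(M+2) = C(2,1) × 0.366^1 × 0.634^1 = 2 × 0.3660 × 0.6340 = 0.464088 (base)
P(M) = C(2,0) × 0.366^2 × 0.634^0 = 1 × 0.133956 × 1.0000 = 0.133956
Relative intensity = 0.133956 / 0.464088 × 100 = 28.86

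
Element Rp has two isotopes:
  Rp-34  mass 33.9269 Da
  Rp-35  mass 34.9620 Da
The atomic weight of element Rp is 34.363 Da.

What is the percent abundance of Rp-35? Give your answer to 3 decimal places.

42.131%

Let x be the fractional abundance of Rp-34; then Rp-35 has abundance 1 − x.
33.9269·x + 34.9620·(1 − x) = 34.363
(33.9269 − 34.9620)·x = 34.363 − 34.9620
x = -0.5990 / -1.0351 = 0.57869 → 57.869% Rp-34, 42.131% Rp-35.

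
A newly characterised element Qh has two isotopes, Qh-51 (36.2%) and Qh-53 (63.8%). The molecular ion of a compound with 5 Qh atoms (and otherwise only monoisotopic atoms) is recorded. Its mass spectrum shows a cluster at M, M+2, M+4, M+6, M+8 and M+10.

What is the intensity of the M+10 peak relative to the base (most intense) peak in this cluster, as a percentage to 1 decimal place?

31.1%

Binomial terms of (0.362 + 0.638)^5: M 0.0062, M+2 0.0548, M+4 0.1931, M+6 0.3403, M+8 0.2999, M+10 0.1057 → M+6 is the base peak.
P(M+6) = C(5,3) × 0.362^2 × 0.638^3 = 10 × 0.131044 × 0.25969407 = 0.340313 (base)
P(M+10) = C(5,5) × 0.362^0 × 0.638^5 = 1 × 1.0000 × 0.10570691 = 0.105707
Relative intensity = 0.105707 / 0.340313 × 100 = 31.1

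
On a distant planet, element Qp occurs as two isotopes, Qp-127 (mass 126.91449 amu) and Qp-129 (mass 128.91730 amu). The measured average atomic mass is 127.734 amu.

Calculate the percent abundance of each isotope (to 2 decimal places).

Let x be the fractional abundance of Qp-127; then Qp-129 has abundance 1 − x.
126.91449·x + 128.91730·(1 − x) = 127.734
(126.91449 − 128.91730)·x = 127.734 − 128.91730
x = -1.18330 / -2.00281 = 0.59082 → 59.08% Qp-127, 40.92% Qp-129.

Qp-127: 59.08%, Qp-129: 40.92%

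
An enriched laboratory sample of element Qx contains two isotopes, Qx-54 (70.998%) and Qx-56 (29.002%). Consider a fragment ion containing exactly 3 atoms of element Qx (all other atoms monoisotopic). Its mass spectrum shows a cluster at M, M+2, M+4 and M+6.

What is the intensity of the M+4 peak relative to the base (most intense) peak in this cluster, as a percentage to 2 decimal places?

Term probabilities: M 0.3579, M+2 0.4386, M+4 0.1792, M+6 0.0244. Base peak = M+2.
P(M+2) = C(3,1) × 0.70998^2 × 0.29002^1 = 3 × 0.5040716 × 0.29002 = 0.438573 (base)
P(M+4) = C(3,2) × 0.70998^1 × 0.29002^2 = 3 × 0.70998 × 0.0841116 = 0.179153
Relative intensity = 0.179153 / 0.438573 × 100 = 40.85

40.85%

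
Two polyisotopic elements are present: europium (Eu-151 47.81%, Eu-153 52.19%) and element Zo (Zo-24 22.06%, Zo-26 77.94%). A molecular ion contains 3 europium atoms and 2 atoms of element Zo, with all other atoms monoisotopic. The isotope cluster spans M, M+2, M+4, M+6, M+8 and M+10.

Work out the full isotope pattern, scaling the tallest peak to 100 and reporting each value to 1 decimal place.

Europium pattern (n=3): 0.10928391 : 0.3578871 : 0.39067407 : 0.14215492
Element Zo pattern (n=2): 0.04866436 : 0.34387128 : 0.60746436
Convolve the two distributions (both contribute in 2-u steps):
  M: 0.10928391×0.04866436 = 0.005318
  M+2: 0.10928391×0.34387128 + 0.3578871×0.04866436 = 0.054996
  M+4: 0.10928391×0.60746436 + 0.3578871×0.34387128 + 0.39067407×0.04866436 = 0.208465
  M+6: 0.3578871×0.60746436 + 0.39067407×0.34387128 + 0.14215492×0.04866436 = 0.358663
  M+8: 0.39067407×0.60746436 + 0.14215492×0.34387128 = 0.286204
  M+10: 0.14215492×0.60746436 = 0.086354
Scale to base peak (0.358663) = 100: 1.5 : 15.3 : 58.1 : 100.0 : 79.8 : 24.1

1.5 : 15.3 : 58.1 : 100.0 : 79.8 : 24.1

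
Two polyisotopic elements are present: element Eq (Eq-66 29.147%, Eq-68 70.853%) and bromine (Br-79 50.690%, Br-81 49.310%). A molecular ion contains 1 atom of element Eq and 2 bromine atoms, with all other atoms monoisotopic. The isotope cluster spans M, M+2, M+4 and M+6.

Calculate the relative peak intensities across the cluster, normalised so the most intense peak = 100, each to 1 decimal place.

17.6 : 77.1 : 100.0 : 40.5

Element Eq pattern (n=1): 0.29147 : 0.70853
Bromine pattern (n=2): 0.25694761 : 0.49990478 : 0.24314761
Convolve the two distributions (both contribute in 2-u steps):
  M: 0.29147×0.25694761 = 0.074893
  M+2: 0.29147×0.49990478 + 0.70853×0.25694761 = 0.327762
  M+4: 0.29147×0.24314761 + 0.70853×0.49990478 = 0.425068
  M+6: 0.70853×0.24314761 = 0.172277
Scale to base peak (0.425068) = 100: 17.6 : 77.1 : 100.0 : 40.5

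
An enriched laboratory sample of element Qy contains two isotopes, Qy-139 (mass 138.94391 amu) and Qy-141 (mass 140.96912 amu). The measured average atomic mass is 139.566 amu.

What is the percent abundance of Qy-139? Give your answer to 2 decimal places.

69.28%

With x = fraction of Qy-139 (so Qy-141 is 1 − x):
138.94391·x + 140.96912·(1 − x) = 139.566
(138.94391 − 140.96912)·x = 139.566 − 140.96912
x = -1.40312 / -2.02521 = 0.69283 → 69.28% Qy-139, 30.72% Qy-141.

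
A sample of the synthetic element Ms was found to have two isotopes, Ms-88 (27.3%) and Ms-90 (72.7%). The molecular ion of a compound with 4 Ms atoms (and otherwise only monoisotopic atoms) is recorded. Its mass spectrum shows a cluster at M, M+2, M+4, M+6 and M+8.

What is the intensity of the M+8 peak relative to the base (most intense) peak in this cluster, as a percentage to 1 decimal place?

Term probabilities: M 0.0056, M+2 0.0592, M+4 0.2363, M+6 0.4196, M+8 0.2793. Base peak = M+6.
P(M+6) = C(4,3) × 0.273^1 × 0.727^3 = 4 × 0.2730 × 0.38424058 = 0.419591 (base)
P(M+8) = C(4,4) × 0.273^0 × 0.727^4 = 1 × 1.0000 × 0.2793429 = 0.279343
Relative intensity = 0.279343 / 0.419591 × 100 = 66.6

66.6%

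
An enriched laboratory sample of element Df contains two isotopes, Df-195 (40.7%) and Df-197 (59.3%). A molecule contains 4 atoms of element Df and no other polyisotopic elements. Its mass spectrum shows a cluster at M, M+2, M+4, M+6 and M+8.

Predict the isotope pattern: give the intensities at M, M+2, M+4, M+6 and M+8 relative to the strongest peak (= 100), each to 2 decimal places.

The 4 Df atoms are independent, so intensities follow the terms of (0.407 + 0.593)^4.
P(M) = 0.407^4 = 0.027440
P(M+2) = 4 × 0.407^3 × 0.593^1 = 0.159918
P(M+4) = 6 × 0.407^2 × 0.593^2 = 0.349502
P(M+6) = 4 × 0.407^1 × 0.593^3 = 0.339483
P(M+8) = 0.593^4 = 0.123657
The M+4 peak is largest (0.349502); scaling to 100 gives 7.85 : 45.76 : 100.00 : 97.13 : 35.38.

7.85 : 45.76 : 100.00 : 97.13 : 35.38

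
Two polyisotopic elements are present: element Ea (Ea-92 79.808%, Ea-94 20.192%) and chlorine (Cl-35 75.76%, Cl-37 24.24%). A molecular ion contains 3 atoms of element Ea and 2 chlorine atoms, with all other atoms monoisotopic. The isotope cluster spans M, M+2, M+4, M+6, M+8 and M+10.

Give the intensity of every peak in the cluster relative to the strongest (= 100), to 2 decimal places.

Element Ea pattern (n=3): 0.50832244 : 0.38582774 : 0.0976172 : 0.00823262
Chlorine pattern (n=2): 0.57395776 : 0.36728448 : 0.05875776
Convolve the two distributions (both contribute in 2-u steps):
  M: 0.50832244×0.57395776 = 0.291756
  M+2: 0.50832244×0.36728448 + 0.38582774×0.57395776 = 0.408148
  M+4: 0.50832244×0.05875776 + 0.38582774×0.36728448 + 0.0976172×0.57395776 = 0.227605
  M+6: 0.38582774×0.05875776 + 0.0976172×0.36728448 + 0.00823262×0.57395776 = 0.063249
  M+8: 0.0976172×0.05875776 + 0.00823262×0.36728448 = 0.008759
  M+10: 0.00823262×0.05875776 = 0.000484
Scale to base peak (0.408148) = 100: 71.48 : 100.00 : 55.77 : 15.50 : 2.15 : 0.12

71.48 : 100.00 : 55.77 : 15.50 : 2.15 : 0.12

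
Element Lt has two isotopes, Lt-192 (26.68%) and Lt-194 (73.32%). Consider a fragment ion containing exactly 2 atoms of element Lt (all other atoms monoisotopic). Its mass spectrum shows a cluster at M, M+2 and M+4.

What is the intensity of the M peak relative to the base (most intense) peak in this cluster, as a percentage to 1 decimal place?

13.2%

Binomial terms of (0.2668 + 0.7332)^2: M 0.0712, M+2 0.3912, M+4 0.5376 → M+4 is the base peak.
P(M+4) = C(2,2) × 0.2668^0 × 0.7332^2 = 1 × 1.0000 × 0.53758224 = 0.537582 (base)
P(M) = C(2,0) × 0.2668^2 × 0.7332^0 = 1 × 0.07118224 × 1.0000 = 0.071182
Relative intensity = 0.071182 / 0.537582 × 100 = 13.2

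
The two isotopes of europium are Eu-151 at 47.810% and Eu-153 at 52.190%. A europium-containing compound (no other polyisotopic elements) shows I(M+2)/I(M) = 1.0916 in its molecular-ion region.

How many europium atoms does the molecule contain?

1

For n independent Eu atoms, I(M+2)/I(M) = n · (abundance Eu-153) / (abundance Eu-151) = n · 0.52190/0.47810.
n = 1.0916 × 0.47810/0.52190 = 1.00 ≈ 1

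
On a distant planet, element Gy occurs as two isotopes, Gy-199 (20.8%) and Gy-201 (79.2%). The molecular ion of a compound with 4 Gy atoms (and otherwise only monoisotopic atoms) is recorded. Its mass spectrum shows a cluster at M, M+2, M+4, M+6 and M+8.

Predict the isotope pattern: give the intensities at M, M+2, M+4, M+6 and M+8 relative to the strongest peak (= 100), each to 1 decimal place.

0.5 : 6.9 : 39.4 : 100.0 : 95.2

Expanding (0.208 + 0.792)^4:
P(M) = 0.208^4 = 0.001872
P(M+2) = 4 × 0.208^3 × 0.792^1 = 0.028509
P(M+4) = 6 × 0.208^2 × 0.792^2 = 0.162828
P(M+6) = 4 × 0.208^1 × 0.792^3 = 0.413332
P(M+8) = 0.792^4 = 0.393460
The M+6 peak is largest (0.413332); scaling to 100 gives 0.5 : 6.9 : 39.4 : 100.0 : 95.2.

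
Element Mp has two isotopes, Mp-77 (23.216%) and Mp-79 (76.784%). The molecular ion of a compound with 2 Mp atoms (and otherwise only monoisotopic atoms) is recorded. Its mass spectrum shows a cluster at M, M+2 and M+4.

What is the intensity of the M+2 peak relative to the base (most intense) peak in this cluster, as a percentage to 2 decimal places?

60.47%

(0.23216 + 0.76784)^2 gives M 0.0539, M+2 0.3565, M+4 0.5896; the largest is M+4.
P(M+4) = C(2,2) × 0.23216^0 × 0.76784^2 = 1 × 1.0000 × 0.58957827 = 0.589578 (base)
P(M+2) = C(2,1) × 0.23216^1 × 0.76784^1 = 2 × 0.23216 × 0.76784 = 0.356523
Relative intensity = 0.356523 / 0.589578 × 100 = 60.47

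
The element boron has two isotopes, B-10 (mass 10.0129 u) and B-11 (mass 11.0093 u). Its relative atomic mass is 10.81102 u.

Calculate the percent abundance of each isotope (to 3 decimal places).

Writing the weighted mean with unknown fraction x of B-10:
10.0129·x + 11.0093·(1 − x) = 10.81102
(10.0129 − 11.0093)·x = 10.81102 − 11.0093
x = -0.19828 / -0.9964 = 0.19900 → 19.900% B-10, 80.100% B-11.

B-10: 19.900%, B-11: 80.100%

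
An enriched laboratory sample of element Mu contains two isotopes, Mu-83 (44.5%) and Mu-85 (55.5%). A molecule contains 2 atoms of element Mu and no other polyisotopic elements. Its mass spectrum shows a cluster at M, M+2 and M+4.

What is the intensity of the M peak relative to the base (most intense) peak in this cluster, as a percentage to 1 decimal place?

40.1%

(0.445 + 0.555)^2 gives M 0.1980, M+2 0.4939, M+4 0.3080; the largest is M+2.
P(M+2) = C(2,1) × 0.445^1 × 0.555^1 = 2 × 0.4450 × 0.5550 = 0.493950 (base)
P(M) = C(2,0) × 0.445^2 × 0.555^0 = 1 × 0.198025 × 1.0000 = 0.198025
Relative intensity = 0.198025 / 0.493950 × 100 = 40.1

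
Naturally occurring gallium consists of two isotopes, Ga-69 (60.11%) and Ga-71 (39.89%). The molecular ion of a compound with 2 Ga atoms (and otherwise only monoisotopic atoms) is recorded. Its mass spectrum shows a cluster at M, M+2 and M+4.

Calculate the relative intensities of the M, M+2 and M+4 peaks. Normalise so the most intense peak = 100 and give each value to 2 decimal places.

Each Ga atom is independently Ga-69 (p = 0.6011) or Ga-71 (q = 0.3989); the cluster is the binomial expansion (p + q)^2.
P(M) = 0.6011^2 = 0.361321
P(M+2) = 2 × 0.6011^1 × 0.3989^1 = 0.479558
P(M+4) = 0.3989^2 = 0.159121
The M+2 peak is largest (0.479558); scaling to 100 gives 75.34 : 100.00 : 33.18.

75.34 : 100.00 : 33.18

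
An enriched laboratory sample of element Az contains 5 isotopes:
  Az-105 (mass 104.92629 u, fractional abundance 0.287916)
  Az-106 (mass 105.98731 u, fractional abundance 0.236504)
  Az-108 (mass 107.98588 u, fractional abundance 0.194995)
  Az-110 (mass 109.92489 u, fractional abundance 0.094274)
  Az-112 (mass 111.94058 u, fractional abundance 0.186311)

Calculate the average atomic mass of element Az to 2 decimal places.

Ar = Σ fᵢ·mᵢ = 0.287916 × 104.92629 + 0.236504 × 105.98731 + 0.194995 × 107.98588 + 0.094274 × 109.92489 + 0.186311 × 111.94058
= 30.209958 + 25.066423 + 21.056707 + 10.363059 + 20.855761 = 107.551908 u

107.55 u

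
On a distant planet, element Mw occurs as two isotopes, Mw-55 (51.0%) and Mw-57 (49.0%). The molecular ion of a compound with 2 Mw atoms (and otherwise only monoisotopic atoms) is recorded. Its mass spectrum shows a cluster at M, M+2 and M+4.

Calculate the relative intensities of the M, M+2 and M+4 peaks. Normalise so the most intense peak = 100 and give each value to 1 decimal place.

52.0 : 100.0 : 48.0

Expanding (0.510 + 0.490)^2:
P(M) = 0.510^2 = 0.260100
P(M+2) = 2 × 0.510^1 × 0.490^1 = 0.499800
P(M+4) = 0.490^2 = 0.240100
The M+2 peak is largest (0.499800); scaling to 100 gives 52.0 : 100.0 : 48.0.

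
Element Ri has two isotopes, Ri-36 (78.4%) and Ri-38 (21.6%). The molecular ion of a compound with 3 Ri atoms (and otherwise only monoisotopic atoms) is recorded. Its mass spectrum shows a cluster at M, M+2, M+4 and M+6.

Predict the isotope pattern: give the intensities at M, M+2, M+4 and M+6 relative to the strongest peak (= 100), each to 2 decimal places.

100.00 : 82.65 : 22.77 : 2.09

Each Ri atom is independently Ri-36 (p = 0.784) or Ri-38 (q = 0.216); the cluster is the binomial expansion (p + q)^3.
P(M) = 0.784^3 = 0.481890
P(M+2) = 3 × 0.784^2 × 0.216^1 = 0.398297
P(M+4) = 3 × 0.784^1 × 0.216^2 = 0.109735
P(M+6) = 0.216^3 = 0.010078
The M peak is largest (0.481890); scaling to 100 gives 100.00 : 82.65 : 22.77 : 2.09.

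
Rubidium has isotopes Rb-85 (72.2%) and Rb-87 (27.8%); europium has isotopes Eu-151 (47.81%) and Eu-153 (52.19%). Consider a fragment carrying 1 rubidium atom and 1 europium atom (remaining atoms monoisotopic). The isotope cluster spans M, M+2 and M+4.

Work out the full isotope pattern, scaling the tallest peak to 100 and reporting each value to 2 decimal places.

67.72 : 100.00 : 28.46

Rubidium pattern (n=1): 0.7220 : 0.2780
Europium pattern (n=1): 0.4781 : 0.5219
Convolve the two distributions (both contribute in 2-u steps):
  M: 0.7220×0.4781 = 0.345188
  M+2: 0.7220×0.5219 + 0.2780×0.4781 = 0.509724
  M+4: 0.2780×0.5219 = 0.145088
Scale to base peak (0.509724) = 100: 67.72 : 100.00 : 28.46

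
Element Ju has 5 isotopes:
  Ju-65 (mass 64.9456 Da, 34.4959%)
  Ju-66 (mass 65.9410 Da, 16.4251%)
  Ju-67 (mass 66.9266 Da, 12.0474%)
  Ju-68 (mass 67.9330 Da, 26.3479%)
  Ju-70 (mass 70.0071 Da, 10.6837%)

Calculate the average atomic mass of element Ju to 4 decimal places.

Average mass = Σ (abundance × isotope mass) = 0.344959 × 64.9456 + 0.164251 × 65.9410 + 0.120474 × 66.9266 + 0.263479 × 67.9330 + 0.106837 × 70.0071
= 22.40357 + 10.83088 + 8.06292 + 17.89892 + 7.47935 = 66.67564 Da

66.6756 Da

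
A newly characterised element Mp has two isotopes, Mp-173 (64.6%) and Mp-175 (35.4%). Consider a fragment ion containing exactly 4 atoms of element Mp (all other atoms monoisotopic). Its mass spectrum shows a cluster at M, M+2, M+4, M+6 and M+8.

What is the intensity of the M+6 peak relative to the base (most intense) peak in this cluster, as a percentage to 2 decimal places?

Binomial terms of (0.646 + 0.354)^4: M 0.1742, M+2 0.3817, M+4 0.3138, M+6 0.1146, M+8 0.0157 → M+2 is the base peak.
P(M+2) = C(4,1) × 0.646^3 × 0.354^1 = 4 × 0.26958614 × 0.3540 = 0.381734 (base)
P(M+6) = C(4,3) × 0.646^1 × 0.354^3 = 4 × 0.6460 × 0.04436186 = 0.114631
Relative intensity = 0.114631 / 0.381734 × 100 = 30.03

30.03%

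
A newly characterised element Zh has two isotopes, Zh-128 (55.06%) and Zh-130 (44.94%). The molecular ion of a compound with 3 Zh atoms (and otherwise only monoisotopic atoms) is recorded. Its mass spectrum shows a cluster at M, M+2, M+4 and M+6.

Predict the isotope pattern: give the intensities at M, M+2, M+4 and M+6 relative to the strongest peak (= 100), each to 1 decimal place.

Expanding (0.5506 + 0.4494)^3:
P(M) = 0.5506^3 = 0.166920
P(M+2) = 3 × 0.5506^2 × 0.4494^1 = 0.408721
P(M+4) = 3 × 0.5506^1 × 0.4494^2 = 0.333598
P(M+6) = 0.4494^3 = 0.090761
The M+2 peak is largest (0.408721); scaling to 100 gives 40.8 : 100.0 : 81.6 : 22.2.

40.8 : 100.0 : 81.6 : 22.2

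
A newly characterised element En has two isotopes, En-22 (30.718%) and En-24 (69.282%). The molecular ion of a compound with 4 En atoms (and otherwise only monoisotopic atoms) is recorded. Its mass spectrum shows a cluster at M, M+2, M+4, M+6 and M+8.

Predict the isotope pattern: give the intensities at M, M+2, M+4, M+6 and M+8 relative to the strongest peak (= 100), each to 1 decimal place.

2.2 : 19.7 : 66.5 : 100.0 : 56.4

Each En atom is independently En-22 (p = 0.30718) or En-24 (q = 0.69282); the cluster is the binomial expansion (p + q)^4.
P(M) = 0.30718^4 = 0.008904
P(M+2) = 4 × 0.30718^3 × 0.69282^1 = 0.080327
P(M+4) = 6 × 0.30718^2 × 0.69282^2 = 0.271755
P(M+6) = 4 × 0.30718^1 × 0.69282^3 = 0.408615
P(M+8) = 0.69282^4 = 0.230400
The M+6 peak is largest (0.408615); scaling to 100 gives 2.2 : 19.7 : 66.5 : 100.0 : 56.4.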